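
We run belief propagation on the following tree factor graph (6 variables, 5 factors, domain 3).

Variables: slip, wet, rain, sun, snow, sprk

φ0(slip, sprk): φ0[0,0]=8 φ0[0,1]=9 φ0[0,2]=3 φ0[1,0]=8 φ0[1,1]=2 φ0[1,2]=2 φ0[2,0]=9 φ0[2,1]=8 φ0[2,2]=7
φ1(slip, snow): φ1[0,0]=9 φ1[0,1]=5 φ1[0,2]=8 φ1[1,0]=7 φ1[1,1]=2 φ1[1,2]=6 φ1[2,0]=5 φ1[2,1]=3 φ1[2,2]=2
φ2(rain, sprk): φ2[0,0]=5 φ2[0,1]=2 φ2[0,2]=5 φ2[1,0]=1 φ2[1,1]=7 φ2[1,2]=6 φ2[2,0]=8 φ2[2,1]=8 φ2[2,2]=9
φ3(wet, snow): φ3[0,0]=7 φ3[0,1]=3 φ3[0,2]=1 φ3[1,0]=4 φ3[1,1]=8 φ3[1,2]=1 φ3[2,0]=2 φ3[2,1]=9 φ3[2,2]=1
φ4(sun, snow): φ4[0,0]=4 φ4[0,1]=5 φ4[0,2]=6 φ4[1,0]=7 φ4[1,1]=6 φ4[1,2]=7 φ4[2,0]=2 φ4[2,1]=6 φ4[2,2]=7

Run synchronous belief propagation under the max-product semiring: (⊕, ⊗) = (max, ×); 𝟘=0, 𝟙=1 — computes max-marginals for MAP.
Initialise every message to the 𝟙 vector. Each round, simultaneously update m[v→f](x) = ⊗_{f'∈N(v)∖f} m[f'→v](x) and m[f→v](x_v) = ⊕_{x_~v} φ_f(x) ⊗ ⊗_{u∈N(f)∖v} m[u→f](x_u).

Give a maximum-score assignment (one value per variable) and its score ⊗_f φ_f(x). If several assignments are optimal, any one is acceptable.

assignment: (slip=0, wet=0, rain=2, sun=1, snow=0, sprk=1); score = 31752

init: all messages = 𝟙 over 3 values
r1 m[φ0→slip] = [9, 8, 9]
r1 m[φ0→sprk] = [9, 9, 7]
r1 m[φ1→slip] = [9, 7, 5]
r1 m[φ1→snow] = [9, 5, 8]
r1 m[φ2→rain] = [5, 7, 9]
r1 m[φ2→sprk] = [8, 8, 9]
r1 m[φ3→wet] = [7, 8, 9]
r1 m[φ3→snow] = [7, 9, 1]
r1 m[φ4→sun] = [6, 7, 7]
r1 m[φ4→snow] = [7, 6, 7]
r1 m[slip→φ0] = [1, 1, 1]
r1 m[slip→φ1] = [1, 1, 1]
r1 m[wet→φ3] = [1, 1, 1]
r1 m[rain→φ2] = [1, 1, 1]
r1 m[sun→φ4] = [1, 1, 1]
r1 m[snow→φ1] = [1, 1, 1]
r1 m[snow→φ3] = [1, 1, 1]
r1 m[snow→φ4] = [1, 1, 1]
r1 m[sprk→φ0] = [1, 1, 1]
r1 m[sprk→φ2] = [1, 1, 1]
r2 m[φ0→slip] = [9, 8, 9]
r2 m[φ0→sprk] = [9, 9, 7]
r2 m[φ1→slip] = [9, 7, 5]
r2 m[φ1→snow] = [9, 5, 8]
r2 m[φ2→rain] = [5, 7, 9]
r2 m[φ2→sprk] = [8, 8, 9]
r2 m[φ3→wet] = [7, 8, 9]
r2 m[φ3→snow] = [7, 9, 1]
r2 m[φ4→sun] = [6, 7, 7]
r2 m[φ4→snow] = [7, 6, 7]
r2 m[slip→φ0] = [9, 7, 5]
r2 m[slip→φ1] = [9, 8, 9]
r2 m[wet→φ3] = [1, 1, 1]
r2 m[rain→φ2] = [1, 1, 1]
r2 m[sun→φ4] = [1, 1, 1]
r2 m[snow→φ1] = [49, 54, 7]
r2 m[snow→φ3] = [63, 30, 56]
r2 m[snow→φ4] = [63, 45, 8]
r2 m[sprk→φ0] = [8, 8, 9]
r2 m[sprk→φ2] = [9, 9, 7]
r3 m[φ0→slip] = [72, 64, 72]
r3 m[φ0→sprk] = [72, 81, 35]
r3 m[φ1→slip] = [441, 343, 245]
r3 m[φ1→snow] = [81, 45, 72]
r3 m[φ2→rain] = [45, 63, 72]
r3 m[φ2→sprk] = [8, 8, 9]
r3 m[φ3→wet] = [441, 252, 270]
r3 m[φ3→snow] = [7, 9, 1]
r3 m[φ4→sun] = [252, 441, 270]
r3 m[φ4→snow] = [7, 6, 7]
r3 m[slip→φ0] = [9, 7, 5]
r3 m[slip→φ1] = [9, 8, 9]
r3 m[wet→φ3] = [1, 1, 1]
r3 m[rain→φ2] = [1, 1, 1]
r3 m[sun→φ4] = [1, 1, 1]
r3 m[snow→φ1] = [49, 54, 7]
r3 m[snow→φ3] = [63, 30, 56]
r3 m[snow→φ4] = [63, 45, 8]
r3 m[sprk→φ0] = [8, 8, 9]
r3 m[sprk→φ2] = [9, 9, 7]
r4 m[φ0→slip] = [72, 64, 72]
r4 m[φ0→sprk] = [72, 81, 35]
r4 m[φ1→slip] = [441, 343, 245]
r4 m[φ1→snow] = [81, 45, 72]
r4 m[φ2→rain] = [45, 63, 72]
r4 m[φ2→sprk] = [8, 8, 9]
r4 m[φ3→wet] = [441, 252, 270]
r4 m[φ3→snow] = [7, 9, 1]
r4 m[φ4→sun] = [252, 441, 270]
r4 m[φ4→snow] = [7, 6, 7]
r4 m[slip→φ0] = [441, 343, 245]
r4 m[slip→φ1] = [72, 64, 72]
r4 m[wet→φ3] = [1, 1, 1]
r4 m[rain→φ2] = [1, 1, 1]
r4 m[sun→φ4] = [1, 1, 1]
r4 m[snow→φ1] = [49, 54, 7]
r4 m[snow→φ3] = [567, 270, 504]
r4 m[snow→φ4] = [567, 405, 72]
r4 m[sprk→φ0] = [8, 8, 9]
r4 m[sprk→φ2] = [72, 81, 35]
r5 m[φ0→slip] = [72, 64, 72]
r5 m[φ0→sprk] = [3528, 3969, 1715]
r5 m[φ1→slip] = [441, 343, 245]
r5 m[φ1→snow] = [648, 360, 576]
r5 m[φ2→rain] = [360, 567, 648]
r5 m[φ2→sprk] = [8, 8, 9]
r5 m[φ3→wet] = [3969, 2268, 2430]
r5 m[φ3→snow] = [7, 9, 1]
r5 m[φ4→sun] = [2268, 3969, 2430]
r5 m[φ4→snow] = [7, 6, 7]
r5 m[slip→φ0] = [441, 343, 245]
r5 m[slip→φ1] = [72, 64, 72]
r5 m[wet→φ3] = [1, 1, 1]
r5 m[rain→φ2] = [1, 1, 1]
r5 m[sun→φ4] = [1, 1, 1]
r5 m[snow→φ1] = [49, 54, 7]
r5 m[snow→φ3] = [567, 270, 504]
r5 m[snow→φ4] = [567, 405, 72]
r5 m[sprk→φ0] = [8, 8, 9]
r5 m[sprk→φ2] = [72, 81, 35]
r6 m[φ0→slip] = [72, 64, 72]
r6 m[φ0→sprk] = [3528, 3969, 1715]
r6 m[φ1→slip] = [441, 343, 245]
r6 m[φ1→snow] = [648, 360, 576]
r6 m[φ2→rain] = [360, 567, 648]
r6 m[φ2→sprk] = [8, 8, 9]
r6 m[φ3→wet] = [3969, 2268, 2430]
r6 m[φ3→snow] = [7, 9, 1]
r6 m[φ4→sun] = [2268, 3969, 2430]
r6 m[φ4→snow] = [7, 6, 7]
r6 m[slip→φ0] = [441, 343, 245]
r6 m[slip→φ1] = [72, 64, 72]
r6 m[wet→φ3] = [1, 1, 1]
r6 m[rain→φ2] = [1, 1, 1]
r6 m[sun→φ4] = [1, 1, 1]
r6 m[snow→φ1] = [49, 54, 7]
r6 m[snow→φ3] = [4536, 2160, 4032]
r6 m[snow→φ4] = [4536, 3240, 576]
r6 m[sprk→φ0] = [8, 8, 9]
r6 m[sprk→φ2] = [3528, 3969, 1715]
r7 m[φ0→slip] = [72, 64, 72]
r7 m[φ0→sprk] = [3528, 3969, 1715]
r7 m[φ1→slip] = [441, 343, 245]
r7 m[φ1→snow] = [648, 360, 576]
r7 m[φ2→rain] = [17640, 27783, 31752]
r7 m[φ2→sprk] = [8, 8, 9]
r7 m[φ3→wet] = [31752, 18144, 19440]
r7 m[φ3→snow] = [7, 9, 1]
r7 m[φ4→sun] = [18144, 31752, 19440]
r7 m[φ4→snow] = [7, 6, 7]
r7 m[slip→φ0] = [441, 343, 245]
r7 m[slip→φ1] = [72, 64, 72]
r7 m[wet→φ3] = [1, 1, 1]
r7 m[rain→φ2] = [1, 1, 1]
r7 m[sun→φ4] = [1, 1, 1]
r7 m[snow→φ1] = [49, 54, 7]
r7 m[snow→φ3] = [4536, 2160, 4032]
r7 m[snow→φ4] = [4536, 3240, 576]
r7 m[sprk→φ0] = [8, 8, 9]
r7 m[sprk→φ2] = [3528, 3969, 1715]
r8 m[φ0→slip] = [72, 64, 72]
r8 m[φ0→sprk] = [3528, 3969, 1715]
r8 m[φ1→slip] = [441, 343, 245]
r8 m[φ1→snow] = [648, 360, 576]
r8 m[φ2→rain] = [17640, 27783, 31752]
r8 m[φ2→sprk] = [8, 8, 9]
r8 m[φ3→wet] = [31752, 18144, 19440]
r8 m[φ3→snow] = [7, 9, 1]
r8 m[φ4→sun] = [18144, 31752, 19440]
r8 m[φ4→snow] = [7, 6, 7]
r8 m[slip→φ0] = [441, 343, 245]
r8 m[slip→φ1] = [72, 64, 72]
r8 m[wet→φ3] = [1, 1, 1]
r8 m[rain→φ2] = [1, 1, 1]
r8 m[sun→φ4] = [1, 1, 1]
r8 m[snow→φ1] = [49, 54, 7]
r8 m[snow→φ3] = [4536, 2160, 4032]
r8 m[snow→φ4] = [4536, 3240, 576]
r8 m[sprk→φ0] = [8, 8, 9]
r8 m[sprk→φ2] = [3528, 3969, 1715]
fixed point reached at round 8
traceback from slip: (slip=0, wet=0, rain=2, sun=1, snow=0, sprk=1), score=31752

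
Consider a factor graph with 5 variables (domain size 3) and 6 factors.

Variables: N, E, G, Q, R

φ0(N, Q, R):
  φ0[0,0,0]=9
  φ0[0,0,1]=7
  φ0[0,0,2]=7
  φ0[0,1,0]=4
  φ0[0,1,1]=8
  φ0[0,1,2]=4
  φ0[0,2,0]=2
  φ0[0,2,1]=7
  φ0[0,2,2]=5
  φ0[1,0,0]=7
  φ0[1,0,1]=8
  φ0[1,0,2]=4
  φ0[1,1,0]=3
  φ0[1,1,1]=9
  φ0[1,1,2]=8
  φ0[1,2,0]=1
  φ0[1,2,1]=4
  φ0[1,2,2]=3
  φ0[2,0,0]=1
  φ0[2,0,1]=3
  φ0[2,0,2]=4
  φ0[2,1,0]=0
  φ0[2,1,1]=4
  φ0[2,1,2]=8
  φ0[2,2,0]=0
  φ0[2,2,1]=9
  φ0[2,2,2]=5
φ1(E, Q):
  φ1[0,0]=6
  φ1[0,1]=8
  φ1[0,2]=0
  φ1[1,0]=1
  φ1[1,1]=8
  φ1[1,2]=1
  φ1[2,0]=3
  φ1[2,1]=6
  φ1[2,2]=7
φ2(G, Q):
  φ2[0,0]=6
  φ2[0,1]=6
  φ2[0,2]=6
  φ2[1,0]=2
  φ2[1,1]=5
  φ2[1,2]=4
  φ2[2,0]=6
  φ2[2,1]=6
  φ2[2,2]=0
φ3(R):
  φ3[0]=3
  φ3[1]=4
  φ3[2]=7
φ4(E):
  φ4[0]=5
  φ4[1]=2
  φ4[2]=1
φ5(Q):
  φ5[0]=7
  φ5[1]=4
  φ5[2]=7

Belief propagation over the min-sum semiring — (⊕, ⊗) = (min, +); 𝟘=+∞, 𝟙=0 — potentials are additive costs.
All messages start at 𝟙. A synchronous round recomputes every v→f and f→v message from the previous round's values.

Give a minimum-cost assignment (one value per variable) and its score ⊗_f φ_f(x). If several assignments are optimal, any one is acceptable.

assignment: (N=2, E=1, G=2, Q=2, R=0); score = 13

init: all messages = 𝟙 over 3 values
r1 m[φ0→N] = [2, 1, 0]
r1 m[φ0→Q] = [1, 0, 0]
r1 m[φ0→R] = [0, 3, 3]
r1 m[φ1→E] = [0, 1, 3]
r1 m[φ1→Q] = [1, 6, 0]
r1 m[φ2→G] = [6, 2, 0]
r1 m[φ2→Q] = [2, 5, 0]
r1 m[φ3→R] = [3, 4, 7]
r1 m[φ4→E] = [5, 2, 1]
r1 m[φ5→Q] = [7, 4, 7]
r1 m[N→φ0] = [0, 0, 0]
r1 m[E→φ1] = [0, 0, 0]
r1 m[E→φ4] = [0, 0, 0]
r1 m[G→φ2] = [0, 0, 0]
r1 m[Q→φ0] = [0, 0, 0]
r1 m[Q→φ1] = [0, 0, 0]
r1 m[Q→φ2] = [0, 0, 0]
r1 m[Q→φ5] = [0, 0, 0]
r1 m[R→φ0] = [0, 0, 0]
r1 m[R→φ3] = [0, 0, 0]
r2 m[φ0→N] = [2, 1, 0]
r2 m[φ0→Q] = [1, 0, 0]
r2 m[φ0→R] = [0, 3, 3]
r2 m[φ1→E] = [0, 1, 3]
r2 m[φ1→Q] = [1, 6, 0]
r2 m[φ2→G] = [6, 2, 0]
r2 m[φ2→Q] = [2, 5, 0]
r2 m[φ3→R] = [3, 4, 7]
r2 m[φ4→E] = [5, 2, 1]
r2 m[φ5→Q] = [7, 4, 7]
r2 m[N→φ0] = [0, 0, 0]
r2 m[E→φ1] = [5, 2, 1]
r2 m[E→φ4] = [0, 1, 3]
r2 m[G→φ2] = [0, 0, 0]
r2 m[Q→φ0] = [10, 15, 7]
r2 m[Q→φ1] = [10, 9, 7]
r2 m[Q→φ2] = [9, 10, 7]
r2 m[Q→φ5] = [4, 11, 0]
r2 m[R→φ0] = [3, 4, 7]
r2 m[R→φ3] = [0, 3, 3]
r3 m[φ0→N] = [12, 11, 10]
r3 m[φ0→Q] = [4, 3, 3]
r3 m[φ0→R] = [7, 11, 10]
r3 m[φ1→E] = [7, 8, 13]
r3 m[φ1→Q] = [3, 7, 3]
r3 m[φ2→G] = [13, 11, 7]
r3 m[φ2→Q] = [2, 5, 0]
r3 m[φ3→R] = [3, 4, 7]
r3 m[φ4→E] = [5, 2, 1]
r3 m[φ5→Q] = [7, 4, 7]
r3 m[N→φ0] = [0, 0, 0]
r3 m[E→φ1] = [5, 2, 1]
r3 m[E→φ4] = [0, 1, 3]
r3 m[G→φ2] = [0, 0, 0]
r3 m[Q→φ0] = [10, 15, 7]
r3 m[Q→φ1] = [10, 9, 7]
r3 m[Q→φ2] = [9, 10, 7]
r3 m[Q→φ5] = [4, 11, 0]
r3 m[R→φ0] = [3, 4, 7]
r3 m[R→φ3] = [0, 3, 3]
r4 m[φ0→N] = [12, 11, 10]
r4 m[φ0→Q] = [4, 3, 3]
r4 m[φ0→R] = [7, 11, 10]
r4 m[φ1→E] = [7, 8, 13]
r4 m[φ1→Q] = [3, 7, 3]
r4 m[φ2→G] = [13, 11, 7]
r4 m[φ2→Q] = [2, 5, 0]
r4 m[φ3→R] = [3, 4, 7]
r4 m[φ4→E] = [5, 2, 1]
r4 m[φ5→Q] = [7, 4, 7]
r4 m[N→φ0] = [0, 0, 0]
r4 m[E→φ1] = [5, 2, 1]
r4 m[E→φ4] = [7, 8, 13]
r4 m[G→φ2] = [0, 0, 0]
r4 m[Q→φ0] = [12, 16, 10]
r4 m[Q→φ1] = [13, 12, 10]
r4 m[Q→φ2] = [14, 14, 13]
r4 m[Q→φ5] = [9, 15, 6]
r4 m[R→φ0] = [3, 4, 7]
r4 m[R→φ3] = [7, 11, 10]
r5 m[φ0→N] = [15, 14, 13]
r5 m[φ0→Q] = [4, 3, 3]
r5 m[φ0→R] = [10, 14, 13]
r5 m[φ1→E] = [10, 11, 16]
r5 m[φ1→Q] = [3, 7, 3]
r5 m[φ2→G] = [19, 16, 13]
r5 m[φ2→Q] = [2, 5, 0]
r5 m[φ3→R] = [3, 4, 7]
r5 m[φ4→E] = [5, 2, 1]
r5 m[φ5→Q] = [7, 4, 7]
r5 m[N→φ0] = [0, 0, 0]
r5 m[E→φ1] = [5, 2, 1]
r5 m[E→φ4] = [7, 8, 13]
r5 m[G→φ2] = [0, 0, 0]
r5 m[Q→φ0] = [12, 16, 10]
r5 m[Q→φ1] = [13, 12, 10]
r5 m[Q→φ2] = [14, 14, 13]
r5 m[Q→φ5] = [9, 15, 6]
r5 m[R→φ0] = [3, 4, 7]
r5 m[R→φ3] = [7, 11, 10]
r6 m[φ0→N] = [15, 14, 13]
r6 m[φ0→Q] = [4, 3, 3]
r6 m[φ0→R] = [10, 14, 13]
r6 m[φ1→E] = [10, 11, 16]
r6 m[φ1→Q] = [3, 7, 3]
r6 m[φ2→G] = [19, 16, 13]
r6 m[φ2→Q] = [2, 5, 0]
r6 m[φ3→R] = [3, 4, 7]
r6 m[φ4→E] = [5, 2, 1]
r6 m[φ5→Q] = [7, 4, 7]
r6 m[N→φ0] = [0, 0, 0]
r6 m[E→φ1] = [5, 2, 1]
r6 m[E→φ4] = [10, 11, 16]
r6 m[G→φ2] = [0, 0, 0]
r6 m[Q→φ0] = [12, 16, 10]
r6 m[Q→φ1] = [13, 12, 10]
r6 m[Q→φ2] = [14, 14, 13]
r6 m[Q→φ5] = [9, 15, 6]
r6 m[R→φ0] = [3, 4, 7]
r6 m[R→φ3] = [10, 14, 13]
r7 m[φ0→N] = [15, 14, 13]
r7 m[φ0→Q] = [4, 3, 3]
r7 m[φ0→R] = [10, 14, 13]
r7 m[φ1→E] = [10, 11, 16]
r7 m[φ1→Q] = [3, 7, 3]
r7 m[φ2→G] = [19, 16, 13]
r7 m[φ2→Q] = [2, 5, 0]
r7 m[φ3→R] = [3, 4, 7]
r7 m[φ4→E] = [5, 2, 1]
r7 m[φ5→Q] = [7, 4, 7]
r7 m[N→φ0] = [0, 0, 0]
r7 m[E→φ1] = [5, 2, 1]
r7 m[E→φ4] = [10, 11, 16]
r7 m[G→φ2] = [0, 0, 0]
r7 m[Q→φ0] = [12, 16, 10]
r7 m[Q→φ1] = [13, 12, 10]
r7 m[Q→φ2] = [14, 14, 13]
r7 m[Q→φ5] = [9, 15, 6]
r7 m[R→φ0] = [3, 4, 7]
r7 m[R→φ3] = [10, 14, 13]
fixed point reached at round 7
traceback from N: (N=2, E=1, G=2, Q=2, R=0), score=13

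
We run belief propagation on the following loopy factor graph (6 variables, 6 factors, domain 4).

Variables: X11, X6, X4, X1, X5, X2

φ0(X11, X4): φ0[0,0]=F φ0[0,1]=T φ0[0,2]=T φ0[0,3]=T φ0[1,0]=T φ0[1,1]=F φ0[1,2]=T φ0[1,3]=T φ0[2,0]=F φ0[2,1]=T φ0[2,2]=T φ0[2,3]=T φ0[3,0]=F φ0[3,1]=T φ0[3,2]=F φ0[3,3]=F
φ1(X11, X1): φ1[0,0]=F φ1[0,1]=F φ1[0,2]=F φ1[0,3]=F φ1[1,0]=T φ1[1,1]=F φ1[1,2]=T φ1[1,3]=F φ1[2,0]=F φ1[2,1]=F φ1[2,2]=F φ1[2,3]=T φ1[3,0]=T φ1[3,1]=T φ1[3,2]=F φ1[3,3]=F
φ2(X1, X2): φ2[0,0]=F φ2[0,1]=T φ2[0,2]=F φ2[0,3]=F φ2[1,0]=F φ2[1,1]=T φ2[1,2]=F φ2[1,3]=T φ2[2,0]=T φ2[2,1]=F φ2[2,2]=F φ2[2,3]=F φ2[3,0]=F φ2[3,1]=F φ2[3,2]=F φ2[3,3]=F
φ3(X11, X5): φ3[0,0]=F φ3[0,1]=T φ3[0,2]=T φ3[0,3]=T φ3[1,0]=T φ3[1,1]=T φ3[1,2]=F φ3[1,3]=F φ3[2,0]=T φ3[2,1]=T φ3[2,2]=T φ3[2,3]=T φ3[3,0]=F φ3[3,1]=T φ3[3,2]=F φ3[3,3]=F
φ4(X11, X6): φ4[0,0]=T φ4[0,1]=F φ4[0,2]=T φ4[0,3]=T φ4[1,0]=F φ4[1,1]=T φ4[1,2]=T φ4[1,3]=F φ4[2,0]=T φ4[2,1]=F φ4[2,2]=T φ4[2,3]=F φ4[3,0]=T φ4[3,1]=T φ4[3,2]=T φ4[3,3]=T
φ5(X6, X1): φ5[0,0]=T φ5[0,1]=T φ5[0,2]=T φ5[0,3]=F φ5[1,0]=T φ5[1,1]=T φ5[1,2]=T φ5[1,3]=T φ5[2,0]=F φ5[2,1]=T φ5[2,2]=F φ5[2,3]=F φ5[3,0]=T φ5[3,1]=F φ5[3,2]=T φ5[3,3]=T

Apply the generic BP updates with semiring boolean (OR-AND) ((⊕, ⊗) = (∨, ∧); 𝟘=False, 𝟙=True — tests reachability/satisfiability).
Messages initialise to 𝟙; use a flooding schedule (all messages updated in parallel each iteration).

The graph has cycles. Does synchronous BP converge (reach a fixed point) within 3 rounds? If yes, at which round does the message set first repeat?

NOT CONVERGED within 3 rounds

init: all messages = 𝟙 over 4 values
r1 m[φ0→X11] = [T, T, T, T]
r1 m[φ0→X4] = [T, T, T, T]
r1 m[φ1→X11] = [F, T, T, T]
r1 m[φ1→X1] = [T, T, T, T]
r1 m[φ2→X1] = [T, T, T, F]
r1 m[φ2→X2] = [T, T, F, T]
r1 m[φ3→X11] = [T, T, T, T]
r1 m[φ3→X5] = [T, T, T, T]
r1 m[φ4→X11] = [T, T, T, T]
r1 m[φ4→X6] = [T, T, T, T]
r1 m[φ5→X6] = [T, T, T, T]
r1 m[φ5→X1] = [T, T, T, T]
r1 m[X11→φ0] = [T, T, T, T]
r1 m[X11→φ1] = [T, T, T, T]
r1 m[X11→φ3] = [T, T, T, T]
r1 m[X11→φ4] = [T, T, T, T]
r1 m[X6→φ4] = [T, T, T, T]
r1 m[X6→φ5] = [T, T, T, T]
r1 m[X4→φ0] = [T, T, T, T]
r1 m[X1→φ1] = [T, T, T, T]
r1 m[X1→φ2] = [T, T, T, T]
r1 m[X1→φ5] = [T, T, T, T]
r1 m[X5→φ3] = [T, T, T, T]
r1 m[X2→φ2] = [T, T, T, T]
r2 m[φ0→X11] = [T, T, T, T]
r2 m[φ0→X4] = [T, T, T, T]
r2 m[φ1→X11] = [F, T, T, T]
r2 m[φ1→X1] = [T, T, T, T]
r2 m[φ2→X1] = [T, T, T, F]
r2 m[φ2→X2] = [T, T, F, T]
r2 m[φ3→X11] = [T, T, T, T]
r2 m[φ3→X5] = [T, T, T, T]
r2 m[φ4→X11] = [T, T, T, T]
r2 m[φ4→X6] = [T, T, T, T]
r2 m[φ5→X6] = [T, T, T, T]
r2 m[φ5→X1] = [T, T, T, T]
r2 m[X11→φ0] = [F, T, T, T]
r2 m[X11→φ1] = [T, T, T, T]
r2 m[X11→φ3] = [F, T, T, T]
r2 m[X11→φ4] = [F, T, T, T]
r2 m[X6→φ4] = [T, T, T, T]
r2 m[X6→φ5] = [T, T, T, T]
r2 m[X4→φ0] = [T, T, T, T]
r2 m[X1→φ1] = [T, T, T, F]
r2 m[X1→φ2] = [T, T, T, T]
r2 m[X1→φ5] = [T, T, T, F]
r2 m[X5→φ3] = [T, T, T, T]
r2 m[X2→φ2] = [T, T, T, T]
r3 m[φ0→X11] = [T, T, T, T]
r3 m[φ0→X4] = [T, T, T, T]
r3 m[φ1→X11] = [F, T, F, T]
r3 m[φ1→X1] = [T, T, T, T]
r3 m[φ2→X1] = [T, T, T, F]
r3 m[φ2→X2] = [T, T, F, T]
r3 m[φ3→X11] = [T, T, T, T]
r3 m[φ3→X5] = [T, T, T, T]
r3 m[φ4→X11] = [T, T, T, T]
r3 m[φ4→X6] = [T, T, T, T]
r3 m[φ5→X6] = [T, T, T, T]
r3 m[φ5→X1] = [T, T, T, T]
r3 m[X11→φ0] = [F, T, T, T]
r3 m[X11→φ1] = [T, T, T, T]
r3 m[X11→φ3] = [F, T, T, T]
r3 m[X11→φ4] = [F, T, T, T]
r3 m[X6→φ4] = [T, T, T, T]
r3 m[X6→φ5] = [T, T, T, T]
r3 m[X4→φ0] = [T, T, T, T]
r3 m[X1→φ1] = [T, T, T, F]
r3 m[X1→φ2] = [T, T, T, T]
r3 m[X1→φ5] = [T, T, T, F]
r3 m[X5→φ3] = [T, T, T, T]
r3 m[X2→φ2] = [T, T, T, T]
no fixed point within 3 rounds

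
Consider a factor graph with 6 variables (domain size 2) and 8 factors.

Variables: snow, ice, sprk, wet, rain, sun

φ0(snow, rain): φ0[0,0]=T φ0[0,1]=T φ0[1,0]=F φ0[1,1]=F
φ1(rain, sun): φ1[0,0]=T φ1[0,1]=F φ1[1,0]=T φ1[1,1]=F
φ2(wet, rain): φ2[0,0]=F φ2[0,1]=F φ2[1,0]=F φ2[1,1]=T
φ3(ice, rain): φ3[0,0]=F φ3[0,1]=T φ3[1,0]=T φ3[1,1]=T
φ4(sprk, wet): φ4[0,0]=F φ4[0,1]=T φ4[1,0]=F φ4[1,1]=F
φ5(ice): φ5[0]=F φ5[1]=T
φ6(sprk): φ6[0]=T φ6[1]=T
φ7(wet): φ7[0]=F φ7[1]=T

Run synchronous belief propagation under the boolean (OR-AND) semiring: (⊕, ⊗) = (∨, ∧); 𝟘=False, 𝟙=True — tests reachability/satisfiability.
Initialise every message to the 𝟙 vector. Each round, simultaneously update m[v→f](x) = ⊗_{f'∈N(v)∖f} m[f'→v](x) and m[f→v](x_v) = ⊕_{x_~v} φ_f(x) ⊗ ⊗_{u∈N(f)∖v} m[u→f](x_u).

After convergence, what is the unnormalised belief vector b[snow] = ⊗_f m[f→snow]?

init: all messages = 𝟙 over 2 values
r1 m[φ0→snow] = [T, F]
r1 m[φ0→rain] = [T, T]
r1 m[φ1→rain] = [T, T]
r1 m[φ1→sun] = [T, F]
r1 m[φ2→wet] = [F, T]
r1 m[φ2→rain] = [F, T]
r1 m[φ3→ice] = [T, T]
r1 m[φ3→rain] = [T, T]
r1 m[φ4→sprk] = [T, F]
r1 m[φ4→wet] = [F, T]
r1 m[φ5→ice] = [F, T]
r1 m[φ6→sprk] = [T, T]
r1 m[φ7→wet] = [F, T]
r1 m[snow→φ0] = [T, T]
r1 m[ice→φ3] = [T, T]
r1 m[ice→φ5] = [T, T]
r1 m[sprk→φ4] = [T, T]
r1 m[sprk→φ6] = [T, T]
r1 m[wet→φ2] = [T, T]
r1 m[wet→φ4] = [T, T]
r1 m[wet→φ7] = [T, T]
r1 m[rain→φ0] = [T, T]
r1 m[rain→φ1] = [T, T]
r1 m[rain→φ2] = [T, T]
r1 m[rain→φ3] = [T, T]
r1 m[sun→φ1] = [T, T]
r2 m[φ0→snow] = [T, F]
r2 m[φ0→rain] = [T, T]
r2 m[φ1→rain] = [T, T]
r2 m[φ1→sun] = [T, F]
r2 m[φ2→wet] = [F, T]
r2 m[φ2→rain] = [F, T]
r2 m[φ3→ice] = [T, T]
r2 m[φ3→rain] = [T, T]
r2 m[φ4→sprk] = [T, F]
r2 m[φ4→wet] = [F, T]
r2 m[φ5→ice] = [F, T]
r2 m[φ6→sprk] = [T, T]
r2 m[φ7→wet] = [F, T]
r2 m[snow→φ0] = [T, T]
r2 m[ice→φ3] = [F, T]
r2 m[ice→φ5] = [T, T]
r2 m[sprk→φ4] = [T, T]
r2 m[sprk→φ6] = [T, F]
r2 m[wet→φ2] = [F, T]
r2 m[wet→φ4] = [F, T]
r2 m[wet→φ7] = [F, T]
r2 m[rain→φ0] = [F, T]
r2 m[rain→φ1] = [F, T]
r2 m[rain→φ2] = [T, T]
r2 m[rain→φ3] = [F, T]
r2 m[sun→φ1] = [T, T]
r3 m[φ0→snow] = [T, F]
r3 m[φ0→rain] = [T, T]
r3 m[φ1→rain] = [T, T]
r3 m[φ1→sun] = [T, F]
r3 m[φ2→wet] = [F, T]
r3 m[φ2→rain] = [F, T]
r3 m[φ3→ice] = [T, T]
r3 m[φ3→rain] = [T, T]
r3 m[φ4→sprk] = [T, F]
r3 m[φ4→wet] = [F, T]
r3 m[φ5→ice] = [F, T]
r3 m[φ6→sprk] = [T, T]
r3 m[φ7→wet] = [F, T]
r3 m[snow→φ0] = [T, T]
r3 m[ice→φ3] = [F, T]
r3 m[ice→φ5] = [T, T]
r3 m[sprk→φ4] = [T, T]
r3 m[sprk→φ6] = [T, F]
r3 m[wet→φ2] = [F, T]
r3 m[wet→φ4] = [F, T]
r3 m[wet→φ7] = [F, T]
r3 m[rain→φ0] = [F, T]
r3 m[rain→φ1] = [F, T]
r3 m[rain→φ2] = [T, T]
r3 m[rain→φ3] = [F, T]
r3 m[sun→φ1] = [T, T]
fixed point reached at round 3
b[snow] = ⊗ incoming = [T, F]

b[snow] = [T, F]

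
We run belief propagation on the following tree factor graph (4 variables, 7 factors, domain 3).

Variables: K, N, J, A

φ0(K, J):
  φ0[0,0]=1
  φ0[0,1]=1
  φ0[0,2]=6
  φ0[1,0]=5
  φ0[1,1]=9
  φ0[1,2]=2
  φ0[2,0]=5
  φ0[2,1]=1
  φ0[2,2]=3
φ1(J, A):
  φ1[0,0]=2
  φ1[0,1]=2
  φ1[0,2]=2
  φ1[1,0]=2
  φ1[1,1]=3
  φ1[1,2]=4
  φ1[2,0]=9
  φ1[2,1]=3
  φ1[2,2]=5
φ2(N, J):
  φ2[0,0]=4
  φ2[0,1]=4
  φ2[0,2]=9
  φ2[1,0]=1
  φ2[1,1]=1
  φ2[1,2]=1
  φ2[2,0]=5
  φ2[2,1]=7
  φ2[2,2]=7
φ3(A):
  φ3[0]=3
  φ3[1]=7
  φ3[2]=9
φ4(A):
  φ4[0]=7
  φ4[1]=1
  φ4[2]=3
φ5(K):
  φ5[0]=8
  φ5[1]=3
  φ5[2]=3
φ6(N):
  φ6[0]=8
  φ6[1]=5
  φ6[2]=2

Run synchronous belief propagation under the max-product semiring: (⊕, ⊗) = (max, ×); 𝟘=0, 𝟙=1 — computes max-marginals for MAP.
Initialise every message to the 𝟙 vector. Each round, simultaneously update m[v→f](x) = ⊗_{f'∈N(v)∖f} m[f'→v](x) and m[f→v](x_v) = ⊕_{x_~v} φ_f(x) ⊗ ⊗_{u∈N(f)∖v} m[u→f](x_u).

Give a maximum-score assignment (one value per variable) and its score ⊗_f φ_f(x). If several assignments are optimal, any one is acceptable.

init: all messages = 𝟙 over 3 values
r1 m[φ0→K] = [6, 9, 5]
r1 m[φ0→J] = [5, 9, 6]
r1 m[φ1→J] = [2, 4, 9]
r1 m[φ1→A] = [9, 3, 5]
r1 m[φ2→N] = [9, 1, 7]
r1 m[φ2→J] = [5, 7, 9]
r1 m[φ3→A] = [3, 7, 9]
r1 m[φ4→A] = [7, 1, 3]
r1 m[φ5→K] = [8, 3, 3]
r1 m[φ6→N] = [8, 5, 2]
r1 m[K→φ0] = [1, 1, 1]
r1 m[K→φ5] = [1, 1, 1]
r1 m[N→φ2] = [1, 1, 1]
r1 m[N→φ6] = [1, 1, 1]
r1 m[J→φ0] = [1, 1, 1]
r1 m[J→φ1] = [1, 1, 1]
r1 m[J→φ2] = [1, 1, 1]
r1 m[A→φ1] = [1, 1, 1]
r1 m[A→φ3] = [1, 1, 1]
r1 m[A→φ4] = [1, 1, 1]
r2 m[φ0→K] = [6, 9, 5]
r2 m[φ0→J] = [5, 9, 6]
r2 m[φ1→J] = [2, 4, 9]
r2 m[φ1→A] = [9, 3, 5]
r2 m[φ2→N] = [9, 1, 7]
r2 m[φ2→J] = [5, 7, 9]
r2 m[φ3→A] = [3, 7, 9]
r2 m[φ4→A] = [7, 1, 3]
r2 m[φ5→K] = [8, 3, 3]
r2 m[φ6→N] = [8, 5, 2]
r2 m[K→φ0] = [8, 3, 3]
r2 m[K→φ5] = [6, 9, 5]
r2 m[N→φ2] = [8, 5, 2]
r2 m[N→φ6] = [9, 1, 7]
r2 m[J→φ0] = [10, 28, 81]
r2 m[J→φ1] = [25, 63, 54]
r2 m[J→φ2] = [10, 36, 54]
r2 m[A→φ1] = [21, 7, 27]
r2 m[A→φ3] = [63, 3, 15]
r2 m[A→φ4] = [27, 21, 45]
r3 m[φ0→K] = [486, 252, 243]
r3 m[φ0→J] = [15, 27, 48]
r3 m[φ1→J] = [54, 108, 189]
r3 m[φ1→A] = [486, 189, 270]
r3 m[φ2→N] = [486, 54, 378]
r3 m[φ2→J] = [32, 32, 72]
r3 m[φ3→A] = [3, 7, 9]
r3 m[φ4→A] = [7, 1, 3]
r3 m[φ5→K] = [8, 3, 3]
r3 m[φ6→N] = [8, 5, 2]
r3 m[K→φ0] = [8, 3, 3]
r3 m[K→φ5] = [6, 9, 5]
r3 m[N→φ2] = [8, 5, 2]
r3 m[N→φ6] = [9, 1, 7]
r3 m[J→φ0] = [10, 28, 81]
r3 m[J→φ1] = [25, 63, 54]
r3 m[J→φ2] = [10, 36, 54]
r3 m[A→φ1] = [21, 7, 27]
r3 m[A→φ3] = [63, 3, 15]
r3 m[A→φ4] = [27, 21, 45]
r4 m[φ0→K] = [486, 252, 243]
r4 m[φ0→J] = [15, 27, 48]
r4 m[φ1→J] = [54, 108, 189]
r4 m[φ1→A] = [486, 189, 270]
r4 m[φ2→N] = [486, 54, 378]
r4 m[φ2→J] = [32, 32, 72]
r4 m[φ3→A] = [3, 7, 9]
r4 m[φ4→A] = [7, 1, 3]
r4 m[φ5→K] = [8, 3, 3]
r4 m[φ6→N] = [8, 5, 2]
r4 m[K→φ0] = [8, 3, 3]
r4 m[K→φ5] = [486, 252, 243]
r4 m[N→φ2] = [8, 5, 2]
r4 m[N→φ6] = [486, 54, 378]
r4 m[J→φ0] = [1728, 3456, 13608]
r4 m[J→φ1] = [480, 864, 3456]
r4 m[J→φ2] = [810, 2916, 9072]
r4 m[A→φ1] = [21, 7, 27]
r4 m[A→φ3] = [3402, 189, 810]
r4 m[A→φ4] = [1458, 1323, 2430]
r5 m[φ0→K] = [81648, 31104, 40824]
r5 m[φ0→J] = [15, 27, 48]
r5 m[φ1→J] = [54, 108, 189]
r5 m[φ1→A] = [31104, 10368, 17280]
r5 m[φ2→N] = [81648, 9072, 63504]
r5 m[φ2→J] = [32, 32, 72]
r5 m[φ3→A] = [3, 7, 9]
r5 m[φ4→A] = [7, 1, 3]
r5 m[φ5→K] = [8, 3, 3]
r5 m[φ6→N] = [8, 5, 2]
r5 m[K→φ0] = [8, 3, 3]
r5 m[K→φ5] = [486, 252, 243]
r5 m[N→φ2] = [8, 5, 2]
r5 m[N→φ6] = [486, 54, 378]
r5 m[J→φ0] = [1728, 3456, 13608]
r5 m[J→φ1] = [480, 864, 3456]
r5 m[J→φ2] = [810, 2916, 9072]
r5 m[A→φ1] = [21, 7, 27]
r5 m[A→φ3] = [3402, 189, 810]
r5 m[A→φ4] = [1458, 1323, 2430]
r6 m[φ0→K] = [81648, 31104, 40824]
r6 m[φ0→J] = [15, 27, 48]
r6 m[φ1→J] = [54, 108, 189]
r6 m[φ1→A] = [31104, 10368, 17280]
r6 m[φ2→N] = [81648, 9072, 63504]
r6 m[φ2→J] = [32, 32, 72]
r6 m[φ3→A] = [3, 7, 9]
r6 m[φ4→A] = [7, 1, 3]
r6 m[φ5→K] = [8, 3, 3]
r6 m[φ6→N] = [8, 5, 2]
r6 m[K→φ0] = [8, 3, 3]
r6 m[K→φ5] = [81648, 31104, 40824]
r6 m[N→φ2] = [8, 5, 2]
r6 m[N→φ6] = [81648, 9072, 63504]
r6 m[J→φ0] = [1728, 3456, 13608]
r6 m[J→φ1] = [480, 864, 3456]
r6 m[J→φ2] = [810, 2916, 9072]
r6 m[A→φ1] = [21, 7, 27]
r6 m[A→φ3] = [217728, 10368, 51840]
r6 m[A→φ4] = [93312, 72576, 155520]
r7 m[φ0→K] = [81648, 31104, 40824]
r7 m[φ0→J] = [15, 27, 48]
r7 m[φ1→J] = [54, 108, 189]
r7 m[φ1→A] = [31104, 10368, 17280]
r7 m[φ2→N] = [81648, 9072, 63504]
r7 m[φ2→J] = [32, 32, 72]
r7 m[φ3→A] = [3, 7, 9]
r7 m[φ4→A] = [7, 1, 3]
r7 m[φ5→K] = [8, 3, 3]
r7 m[φ6→N] = [8, 5, 2]
r7 m[K→φ0] = [8, 3, 3]
r7 m[K→φ5] = [81648, 31104, 40824]
r7 m[N→φ2] = [8, 5, 2]
r7 m[N→φ6] = [81648, 9072, 63504]
r7 m[J→φ0] = [1728, 3456, 13608]
r7 m[J→φ1] = [480, 864, 3456]
r7 m[J→φ2] = [810, 2916, 9072]
r7 m[A→φ1] = [21, 7, 27]
r7 m[A→φ3] = [217728, 10368, 51840]
r7 m[A→φ4] = [93312, 72576, 155520]
fixed point reached at round 7
traceback from K: (K=0, N=0, J=2, A=0), score=653184

assignment: (K=0, N=0, J=2, A=0); score = 653184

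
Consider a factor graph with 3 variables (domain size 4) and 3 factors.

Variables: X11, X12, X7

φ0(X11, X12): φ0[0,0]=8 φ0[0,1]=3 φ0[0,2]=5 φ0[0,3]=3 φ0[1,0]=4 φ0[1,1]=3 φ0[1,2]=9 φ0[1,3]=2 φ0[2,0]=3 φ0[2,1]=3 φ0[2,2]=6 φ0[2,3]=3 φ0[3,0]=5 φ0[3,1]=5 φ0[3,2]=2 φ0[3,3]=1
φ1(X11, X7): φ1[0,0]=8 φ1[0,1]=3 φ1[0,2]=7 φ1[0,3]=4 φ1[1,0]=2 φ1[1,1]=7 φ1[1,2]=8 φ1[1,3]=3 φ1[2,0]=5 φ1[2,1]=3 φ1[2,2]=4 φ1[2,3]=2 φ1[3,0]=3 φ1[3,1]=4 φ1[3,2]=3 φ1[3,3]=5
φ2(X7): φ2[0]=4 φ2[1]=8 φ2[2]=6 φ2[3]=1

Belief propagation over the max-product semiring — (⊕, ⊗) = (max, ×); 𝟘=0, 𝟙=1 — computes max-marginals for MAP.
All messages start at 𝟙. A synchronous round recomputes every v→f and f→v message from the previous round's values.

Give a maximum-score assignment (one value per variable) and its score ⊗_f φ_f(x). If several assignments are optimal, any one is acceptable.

init: all messages = 𝟙 over 4 values
r1 m[φ0→X11] = [8, 9, 6, 5]
r1 m[φ0→X12] = [8, 5, 9, 3]
r1 m[φ1→X11] = [8, 8, 5, 5]
r1 m[φ1→X7] = [8, 7, 8, 5]
r1 m[φ2→X7] = [4, 8, 6, 1]
r1 m[X11→φ0] = [1, 1, 1, 1]
r1 m[X11→φ1] = [1, 1, 1, 1]
r1 m[X12→φ0] = [1, 1, 1, 1]
r1 m[X7→φ1] = [1, 1, 1, 1]
r1 m[X7→φ2] = [1, 1, 1, 1]
r2 m[φ0→X11] = [8, 9, 6, 5]
r2 m[φ0→X12] = [8, 5, 9, 3]
r2 m[φ1→X11] = [8, 8, 5, 5]
r2 m[φ1→X7] = [8, 7, 8, 5]
r2 m[φ2→X7] = [4, 8, 6, 1]
r2 m[X11→φ0] = [8, 8, 5, 5]
r2 m[X11→φ1] = [8, 9, 6, 5]
r2 m[X12→φ0] = [1, 1, 1, 1]
r2 m[X7→φ1] = [4, 8, 6, 1]
r2 m[X7→φ2] = [8, 7, 8, 5]
r3 m[φ0→X11] = [8, 9, 6, 5]
r3 m[φ0→X12] = [64, 25, 72, 24]
r3 m[φ1→X11] = [42, 56, 24, 32]
r3 m[φ1→X7] = [64, 63, 72, 32]
r3 m[φ2→X7] = [4, 8, 6, 1]
r3 m[X11→φ0] = [8, 8, 5, 5]
r3 m[X11→φ1] = [8, 9, 6, 5]
r3 m[X12→φ0] = [1, 1, 1, 1]
r3 m[X7→φ1] = [4, 8, 6, 1]
r3 m[X7→φ2] = [8, 7, 8, 5]
r4 m[φ0→X11] = [8, 9, 6, 5]
r4 m[φ0→X12] = [64, 25, 72, 24]
r4 m[φ1→X11] = [42, 56, 24, 32]
r4 m[φ1→X7] = [64, 63, 72, 32]
r4 m[φ2→X7] = [4, 8, 6, 1]
r4 m[X11→φ0] = [42, 56, 24, 32]
r4 m[X11→φ1] = [8, 9, 6, 5]
r4 m[X12→φ0] = [1, 1, 1, 1]
r4 m[X7→φ1] = [4, 8, 6, 1]
r4 m[X7→φ2] = [64, 63, 72, 32]
r5 m[φ0→X11] = [8, 9, 6, 5]
r5 m[φ0→X12] = [336, 168, 504, 126]
r5 m[φ1→X11] = [42, 56, 24, 32]
r5 m[φ1→X7] = [64, 63, 72, 32]
r5 m[φ2→X7] = [4, 8, 6, 1]
r5 m[X11→φ0] = [42, 56, 24, 32]
r5 m[X11→φ1] = [8, 9, 6, 5]
r5 m[X12→φ0] = [1, 1, 1, 1]
r5 m[X7→φ1] = [4, 8, 6, 1]
r5 m[X7→φ2] = [64, 63, 72, 32]
r6 m[φ0→X11] = [8, 9, 6, 5]
r6 m[φ0→X12] = [336, 168, 504, 126]
r6 m[φ1→X11] = [42, 56, 24, 32]
r6 m[φ1→X7] = [64, 63, 72, 32]
r6 m[φ2→X7] = [4, 8, 6, 1]
r6 m[X11→φ0] = [42, 56, 24, 32]
r6 m[X11→φ1] = [8, 9, 6, 5]
r6 m[X12→φ0] = [1, 1, 1, 1]
r6 m[X7→φ1] = [4, 8, 6, 1]
r6 m[X7→φ2] = [64, 63, 72, 32]
fixed point reached at round 6
traceback from X11: (X11=1, X12=2, X7=1), score=504

assignment: (X11=1, X12=2, X7=1); score = 504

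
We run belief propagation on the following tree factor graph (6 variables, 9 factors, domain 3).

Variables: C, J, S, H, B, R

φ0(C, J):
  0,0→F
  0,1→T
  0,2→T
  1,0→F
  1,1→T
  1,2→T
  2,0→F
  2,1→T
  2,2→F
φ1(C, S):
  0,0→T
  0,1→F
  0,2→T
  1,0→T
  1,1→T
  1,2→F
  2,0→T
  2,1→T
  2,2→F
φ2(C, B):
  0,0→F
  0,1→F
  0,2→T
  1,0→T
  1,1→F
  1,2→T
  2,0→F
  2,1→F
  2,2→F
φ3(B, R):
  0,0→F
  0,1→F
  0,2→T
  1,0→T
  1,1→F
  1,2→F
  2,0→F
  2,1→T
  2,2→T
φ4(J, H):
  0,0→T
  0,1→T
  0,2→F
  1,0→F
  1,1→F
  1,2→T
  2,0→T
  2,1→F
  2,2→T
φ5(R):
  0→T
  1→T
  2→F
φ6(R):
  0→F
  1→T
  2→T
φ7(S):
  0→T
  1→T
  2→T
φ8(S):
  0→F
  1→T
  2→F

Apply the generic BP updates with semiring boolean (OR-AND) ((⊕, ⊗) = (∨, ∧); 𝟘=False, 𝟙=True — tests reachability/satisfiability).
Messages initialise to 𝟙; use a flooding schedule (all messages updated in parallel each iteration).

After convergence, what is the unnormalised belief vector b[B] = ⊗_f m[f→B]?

init: all messages = 𝟙 over 3 values
r1 m[φ0→C] = [T, T, T]
r1 m[φ0→J] = [F, T, T]
r1 m[φ1→C] = [T, T, T]
r1 m[φ1→S] = [T, T, T]
r1 m[φ2→C] = [T, T, F]
r1 m[φ2→B] = [T, F, T]
r1 m[φ3→B] = [T, T, T]
r1 m[φ3→R] = [T, T, T]
r1 m[φ4→J] = [T, T, T]
r1 m[φ4→H] = [T, T, T]
r1 m[φ5→R] = [T, T, F]
r1 m[φ6→R] = [F, T, T]
r1 m[φ7→S] = [T, T, T]
r1 m[φ8→S] = [F, T, F]
r1 m[C→φ0] = [T, T, T]
r1 m[C→φ1] = [T, T, T]
r1 m[C→φ2] = [T, T, T]
r1 m[J→φ0] = [T, T, T]
r1 m[J→φ4] = [T, T, T]
r1 m[S→φ1] = [T, T, T]
r1 m[S→φ7] = [T, T, T]
r1 m[S→φ8] = [T, T, T]
r1 m[H→φ4] = [T, T, T]
r1 m[B→φ2] = [T, T, T]
r1 m[B→φ3] = [T, T, T]
r1 m[R→φ3] = [T, T, T]
r1 m[R→φ5] = [T, T, T]
r1 m[R→φ6] = [T, T, T]
r2 m[φ0→C] = [T, T, T]
r2 m[φ0→J] = [F, T, T]
r2 m[φ1→C] = [T, T, T]
r2 m[φ1→S] = [T, T, T]
r2 m[φ2→C] = [T, T, F]
r2 m[φ2→B] = [T, F, T]
r2 m[φ3→B] = [T, T, T]
r2 m[φ3→R] = [T, T, T]
r2 m[φ4→J] = [T, T, T]
r2 m[φ4→H] = [T, T, T]
r2 m[φ5→R] = [T, T, F]
r2 m[φ6→R] = [F, T, T]
r2 m[φ7→S] = [T, T, T]
r2 m[φ8→S] = [F, T, F]
r2 m[C→φ0] = [T, T, F]
r2 m[C→φ1] = [T, T, F]
r2 m[C→φ2] = [T, T, T]
r2 m[J→φ0] = [T, T, T]
r2 m[J→φ4] = [F, T, T]
r2 m[S→φ1] = [F, T, F]
r2 m[S→φ7] = [F, T, F]
r2 m[S→φ8] = [T, T, T]
r2 m[H→φ4] = [T, T, T]
r2 m[B→φ2] = [T, T, T]
r2 m[B→φ3] = [T, F, T]
r2 m[R→φ3] = [F, T, F]
r2 m[R→φ5] = [F, T, T]
r2 m[R→φ6] = [T, T, F]
r3 m[φ0→C] = [T, T, T]
r3 m[φ0→J] = [F, T, T]
r3 m[φ1→C] = [F, T, T]
r3 m[φ1→S] = [T, T, T]
r3 m[φ2→C] = [T, T, F]
r3 m[φ2→B] = [T, F, T]
r3 m[φ3→B] = [F, F, T]
r3 m[φ3→R] = [F, T, T]
r3 m[φ4→J] = [T, T, T]
r3 m[φ4→H] = [T, F, T]
r3 m[φ5→R] = [T, T, F]
r3 m[φ6→R] = [F, T, T]
r3 m[φ7→S] = [T, T, T]
r3 m[φ8→S] = [F, T, F]
r3 m[C→φ0] = [T, T, F]
r3 m[C→φ1] = [T, T, F]
r3 m[C→φ2] = [T, T, T]
r3 m[J→φ0] = [T, T, T]
r3 m[J→φ4] = [F, T, T]
r3 m[S→φ1] = [F, T, F]
r3 m[S→φ7] = [F, T, F]
r3 m[S→φ8] = [T, T, T]
r3 m[H→φ4] = [T, T, T]
r3 m[B→φ2] = [T, T, T]
r3 m[B→φ3] = [T, F, T]
r3 m[R→φ3] = [F, T, F]
r3 m[R→φ5] = [F, T, T]
r3 m[R→φ6] = [T, T, F]
r4 m[φ0→C] = [T, T, T]
r4 m[φ0→J] = [F, T, T]
r4 m[φ1→C] = [F, T, T]
r4 m[φ1→S] = [T, T, T]
r4 m[φ2→C] = [T, T, F]
r4 m[φ2→B] = [T, F, T]
r4 m[φ3→B] = [F, F, T]
r4 m[φ3→R] = [F, T, T]
r4 m[φ4→J] = [T, T, T]
r4 m[φ4→H] = [T, F, T]
r4 m[φ5→R] = [T, T, F]
r4 m[φ6→R] = [F, T, T]
r4 m[φ7→S] = [T, T, T]
r4 m[φ8→S] = [F, T, F]
r4 m[C→φ0] = [F, T, F]
r4 m[C→φ1] = [T, T, F]
r4 m[C→φ2] = [F, T, T]
r4 m[J→φ0] = [T, T, T]
r4 m[J→φ4] = [F, T, T]
r4 m[S→φ1] = [F, T, F]
r4 m[S→φ7] = [F, T, F]
r4 m[S→φ8] = [T, T, T]
r4 m[H→φ4] = [T, T, T]
r4 m[B→φ2] = [F, F, T]
r4 m[B→φ3] = [T, F, T]
r4 m[R→φ3] = [F, T, F]
r4 m[R→φ5] = [F, T, T]
r4 m[R→φ6] = [F, T, F]
r5 m[φ0→C] = [T, T, T]
r5 m[φ0→J] = [F, T, T]
r5 m[φ1→C] = [F, T, T]
r5 m[φ1→S] = [T, T, T]
r5 m[φ2→C] = [T, T, F]
r5 m[φ2→B] = [T, F, T]
r5 m[φ3→B] = [F, F, T]
r5 m[φ3→R] = [F, T, T]
r5 m[φ4→J] = [T, T, T]
r5 m[φ4→H] = [T, F, T]
r5 m[φ5→R] = [T, T, F]
r5 m[φ6→R] = [F, T, T]
r5 m[φ7→S] = [T, T, T]
r5 m[φ8→S] = [F, T, F]
r5 m[C→φ0] = [F, T, F]
r5 m[C→φ1] = [T, T, F]
r5 m[C→φ2] = [F, T, T]
r5 m[J→φ0] = [T, T, T]
r5 m[J→φ4] = [F, T, T]
r5 m[S→φ1] = [F, T, F]
r5 m[S→φ7] = [F, T, F]
r5 m[S→φ8] = [T, T, T]
r5 m[H→φ4] = [T, T, T]
r5 m[B→φ2] = [F, F, T]
r5 m[B→φ3] = [T, F, T]
r5 m[R→φ3] = [F, T, F]
r5 m[R→φ5] = [F, T, T]
r5 m[R→φ6] = [F, T, F]
fixed point reached at round 5
b[B] = ⊗ incoming = [F, F, T]

b[B] = [F, F, T]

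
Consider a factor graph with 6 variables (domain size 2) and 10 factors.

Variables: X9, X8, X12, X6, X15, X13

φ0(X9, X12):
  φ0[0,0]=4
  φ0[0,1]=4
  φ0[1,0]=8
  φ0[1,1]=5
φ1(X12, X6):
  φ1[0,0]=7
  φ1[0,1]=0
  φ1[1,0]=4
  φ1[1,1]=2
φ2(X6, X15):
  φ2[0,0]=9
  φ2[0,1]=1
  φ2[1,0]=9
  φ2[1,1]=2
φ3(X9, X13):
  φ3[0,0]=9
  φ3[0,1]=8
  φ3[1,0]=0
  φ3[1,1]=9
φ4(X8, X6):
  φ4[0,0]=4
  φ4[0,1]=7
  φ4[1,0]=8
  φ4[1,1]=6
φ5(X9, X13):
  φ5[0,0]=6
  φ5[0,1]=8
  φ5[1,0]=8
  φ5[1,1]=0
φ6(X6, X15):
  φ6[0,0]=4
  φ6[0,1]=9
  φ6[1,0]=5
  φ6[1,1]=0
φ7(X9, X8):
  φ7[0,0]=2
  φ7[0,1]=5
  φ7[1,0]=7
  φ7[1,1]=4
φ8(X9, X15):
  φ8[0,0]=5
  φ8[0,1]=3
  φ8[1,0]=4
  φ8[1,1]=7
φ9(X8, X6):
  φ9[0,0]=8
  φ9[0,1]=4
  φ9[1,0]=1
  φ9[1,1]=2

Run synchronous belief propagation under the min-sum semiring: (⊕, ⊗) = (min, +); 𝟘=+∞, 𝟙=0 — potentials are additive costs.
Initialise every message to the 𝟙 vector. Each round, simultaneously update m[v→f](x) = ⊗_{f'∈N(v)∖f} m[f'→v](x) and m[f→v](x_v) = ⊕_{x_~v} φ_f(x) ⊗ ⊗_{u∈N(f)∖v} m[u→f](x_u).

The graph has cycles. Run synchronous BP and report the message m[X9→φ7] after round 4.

init: all messages = 𝟙 over 2 values
r1 m[φ0→X9] = [4, 5]
r1 m[φ0→X12] = [4, 4]
r1 m[φ1→X12] = [0, 2]
r1 m[φ1→X6] = [4, 0]
r1 m[φ2→X6] = [1, 2]
r1 m[φ2→X15] = [9, 1]
r1 m[φ3→X9] = [8, 0]
r1 m[φ3→X13] = [0, 8]
r1 m[φ4→X8] = [4, 6]
r1 m[φ4→X6] = [4, 6]
r1 m[φ5→X9] = [6, 0]
r1 m[φ5→X13] = [6, 0]
r1 m[φ6→X6] = [4, 0]
r1 m[φ6→X15] = [4, 0]
r1 m[φ7→X9] = [2, 4]
r1 m[φ7→X8] = [2, 4]
r1 m[φ8→X9] = [3, 4]
r1 m[φ8→X15] = [4, 3]
r1 m[φ9→X8] = [4, 1]
r1 m[φ9→X6] = [1, 2]
r1 m[X9→φ0] = [0, 0]
r1 m[X9→φ3] = [0, 0]
r1 m[X9→φ5] = [0, 0]
r1 m[X9→φ7] = [0, 0]
r1 m[X9→φ8] = [0, 0]
r1 m[X8→φ4] = [0, 0]
r1 m[X8→φ7] = [0, 0]
r1 m[X8→φ9] = [0, 0]
r1 m[X12→φ0] = [0, 0]
r1 m[X12→φ1] = [0, 0]
r1 m[X6→φ1] = [0, 0]
r1 m[X6→φ2] = [0, 0]
r1 m[X6→φ4] = [0, 0]
r1 m[X6→φ6] = [0, 0]
r1 m[X6→φ9] = [0, 0]
r1 m[X15→φ2] = [0, 0]
r1 m[X15→φ6] = [0, 0]
r1 m[X15→φ8] = [0, 0]
r1 m[X13→φ3] = [0, 0]
r1 m[X13→φ5] = [0, 0]
r2 m[φ0→X9] = [4, 5]
r2 m[φ0→X12] = [4, 4]
r2 m[φ1→X12] = [0, 2]
r2 m[φ1→X6] = [4, 0]
r2 m[φ2→X6] = [1, 2]
r2 m[φ2→X15] = [9, 1]
r2 m[φ3→X9] = [8, 0]
r2 m[φ3→X13] = [0, 8]
r2 m[φ4→X8] = [4, 6]
r2 m[φ4→X6] = [4, 6]
r2 m[φ5→X9] = [6, 0]
r2 m[φ5→X13] = [6, 0]
r2 m[φ6→X6] = [4, 0]
r2 m[φ6→X15] = [4, 0]
r2 m[φ7→X9] = [2, 4]
r2 m[φ7→X8] = [2, 4]
r2 m[φ8→X9] = [3, 4]
r2 m[φ8→X15] = [4, 3]
r2 m[φ9→X8] = [4, 1]
r2 m[φ9→X6] = [1, 2]
r2 m[X9→φ0] = [19, 8]
r2 m[X9→φ3] = [15, 13]
r2 m[X9→φ5] = [17, 13]
r2 m[X9→φ7] = [21, 9]
r2 m[X9→φ8] = [20, 9]
r2 m[X8→φ4] = [6, 5]
r2 m[X8→φ7] = [8, 7]
r2 m[X8→φ9] = [6, 10]
r2 m[X12→φ0] = [0, 2]
r2 m[X12→φ1] = [4, 4]
r2 m[X6→φ1] = [10, 10]
r2 m[X6→φ2] = [13, 8]
r2 m[X6→φ4] = [10, 4]
r2 m[X6→φ6] = [10, 10]
r2 m[X6→φ9] = [13, 8]
r2 m[X15→φ2] = [8, 3]
r2 m[X15→φ6] = [13, 4]
r2 m[X15→φ8] = [13, 1]
r2 m[X13→φ3] = [6, 0]
r2 m[X13→φ5] = [0, 8]
r3 m[φ0→X9] = [4, 7]
r3 m[φ0→X12] = [16, 13]
r3 m[φ1→X12] = [10, 12]
r3 m[φ1→X6] = [8, 4]
r3 m[φ2→X6] = [4, 5]
r3 m[φ2→X15] = [17, 10]
r3 m[φ3→X9] = [8, 6]
r3 m[φ3→X13] = [13, 22]
r3 m[φ4→X8] = [11, 10]
r3 m[φ4→X6] = [10, 11]
r3 m[φ5→X9] = [6, 8]
r3 m[φ5→X13] = [21, 13]
r3 m[φ6→X6] = [13, 4]
r3 m[φ6→X15] = [14, 10]
r3 m[φ7→X9] = [10, 11]
r3 m[φ7→X8] = [16, 13]
r3 m[φ8→X9] = [4, 8]
r3 m[φ8→X15] = [13, 16]
r3 m[φ9→X8] = [12, 10]
r3 m[φ9→X6] = [11, 10]
r3 m[X9→φ0] = [19, 8]
r3 m[X9→φ3] = [15, 13]
r3 m[X9→φ5] = [17, 13]
r3 m[X9→φ7] = [21, 9]
r3 m[X9→φ8] = [20, 9]
r3 m[X8→φ4] = [6, 5]
r3 m[X8→φ7] = [8, 7]
r3 m[X8→φ9] = [6, 10]
r3 m[X12→φ0] = [0, 2]
r3 m[X12→φ1] = [4, 4]
r3 m[X6→φ1] = [10, 10]
r3 m[X6→φ2] = [13, 8]
r3 m[X6→φ4] = [10, 4]
r3 m[X6→φ6] = [10, 10]
r3 m[X6→φ9] = [13, 8]
r3 m[X15→φ2] = [8, 3]
r3 m[X15→φ6] = [13, 4]
r3 m[X15→φ8] = [13, 1]
r3 m[X13→φ3] = [6, 0]
r3 m[X13→φ5] = [0, 8]
r4 m[φ0→X9] = [4, 7]
r4 m[φ0→X12] = [16, 13]
r4 m[φ1→X12] = [10, 12]
r4 m[φ1→X6] = [8, 4]
r4 m[φ2→X6] = [4, 5]
r4 m[φ2→X15] = [17, 10]
r4 m[φ3→X9] = [8, 6]
r4 m[φ3→X13] = [13, 22]
r4 m[φ4→X8] = [11, 10]
r4 m[φ4→X6] = [10, 11]
r4 m[φ5→X9] = [6, 8]
r4 m[φ5→X13] = [21, 13]
r4 m[φ6→X6] = [13, 4]
r4 m[φ6→X15] = [14, 10]
r4 m[φ7→X9] = [10, 11]
r4 m[φ7→X8] = [16, 13]
r4 m[φ8→X9] = [4, 8]
r4 m[φ8→X15] = [13, 16]
r4 m[φ9→X8] = [12, 10]
r4 m[φ9→X6] = [11, 10]
r4 m[X9→φ0] = [28, 33]
r4 m[X9→φ3] = [24, 34]
r4 m[X9→φ5] = [26, 32]
r4 m[X9→φ7] = [22, 29]
r4 m[X9→φ8] = [28, 32]
r4 m[X8→φ4] = [28, 23]
r4 m[X8→φ7] = [23, 20]
r4 m[X8→φ9] = [27, 23]
r4 m[X12→φ0] = [10, 12]
r4 m[X12→φ1] = [16, 13]
r4 m[X6→φ1] = [38, 30]
r4 m[X6→φ2] = [42, 29]
r4 m[X6→φ4] = [36, 23]
r4 m[X6→φ6] = [33, 30]
r4 m[X6→φ9] = [35, 24]
r4 m[X15→φ2] = [27, 26]
r4 m[X15→φ6] = [30, 26]
r4 m[X15→φ8] = [31, 20]
r4 m[X13→φ3] = [21, 13]
r4 m[X13→φ5] = [13, 22]

message @ round 4 = [22, 29]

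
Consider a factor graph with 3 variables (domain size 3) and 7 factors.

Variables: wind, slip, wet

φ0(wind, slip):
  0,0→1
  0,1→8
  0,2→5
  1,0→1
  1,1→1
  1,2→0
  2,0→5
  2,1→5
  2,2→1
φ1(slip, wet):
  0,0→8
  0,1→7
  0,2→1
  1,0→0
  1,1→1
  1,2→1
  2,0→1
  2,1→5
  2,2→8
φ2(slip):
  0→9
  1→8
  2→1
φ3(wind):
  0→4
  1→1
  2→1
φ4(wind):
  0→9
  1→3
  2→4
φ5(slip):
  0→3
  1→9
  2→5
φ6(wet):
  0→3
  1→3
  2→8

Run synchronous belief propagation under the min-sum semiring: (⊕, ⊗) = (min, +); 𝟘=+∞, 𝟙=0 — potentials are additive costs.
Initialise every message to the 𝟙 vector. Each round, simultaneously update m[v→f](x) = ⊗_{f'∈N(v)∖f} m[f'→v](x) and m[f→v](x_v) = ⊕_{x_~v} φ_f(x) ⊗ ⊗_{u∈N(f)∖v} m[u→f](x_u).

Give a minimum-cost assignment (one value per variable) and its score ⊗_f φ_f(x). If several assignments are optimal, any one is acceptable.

assignment: (wind=1, slip=2, wet=0); score = 14

init: all messages = 𝟙 over 3 values
r1 m[φ0→wind] = [1, 0, 1]
r1 m[φ0→slip] = [1, 1, 0]
r1 m[φ1→slip] = [1, 0, 1]
r1 m[φ1→wet] = [0, 1, 1]
r1 m[φ2→slip] = [9, 8, 1]
r1 m[φ3→wind] = [4, 1, 1]
r1 m[φ4→wind] = [9, 3, 4]
r1 m[φ5→slip] = [3, 9, 5]
r1 m[φ6→wet] = [3, 3, 8]
r1 m[wind→φ0] = [0, 0, 0]
r1 m[wind→φ3] = [0, 0, 0]
r1 m[wind→φ4] = [0, 0, 0]
r1 m[slip→φ0] = [0, 0, 0]
r1 m[slip→φ1] = [0, 0, 0]
r1 m[slip→φ2] = [0, 0, 0]
r1 m[slip→φ5] = [0, 0, 0]
r1 m[wet→φ1] = [0, 0, 0]
r1 m[wet→φ6] = [0, 0, 0]
r2 m[φ0→wind] = [1, 0, 1]
r2 m[φ0→slip] = [1, 1, 0]
r2 m[φ1→slip] = [1, 0, 1]
r2 m[φ1→wet] = [0, 1, 1]
r2 m[φ2→slip] = [9, 8, 1]
r2 m[φ3→wind] = [4, 1, 1]
r2 m[φ4→wind] = [9, 3, 4]
r2 m[φ5→slip] = [3, 9, 5]
r2 m[φ6→wet] = [3, 3, 8]
r2 m[wind→φ0] = [13, 4, 5]
r2 m[wind→φ3] = [10, 3, 5]
r2 m[wind→φ4] = [5, 1, 2]
r2 m[slip→φ0] = [13, 17, 7]
r2 m[slip→φ1] = [13, 18, 6]
r2 m[slip→φ2] = [5, 10, 6]
r2 m[slip→φ5] = [11, 9, 2]
r2 m[wet→φ1] = [3, 3, 8]
r2 m[wet→φ6] = [0, 1, 1]
r3 m[φ0→wind] = [12, 7, 8]
r3 m[φ0→slip] = [5, 5, 4]
r3 m[φ1→slip] = [9, 3, 4]
r3 m[φ1→wet] = [7, 11, 14]
r3 m[φ2→slip] = [9, 8, 1]
r3 m[φ3→wind] = [4, 1, 1]
r3 m[φ4→wind] = [9, 3, 4]
r3 m[φ5→slip] = [3, 9, 5]
r3 m[φ6→wet] = [3, 3, 8]
r3 m[wind→φ0] = [13, 4, 5]
r3 m[wind→φ3] = [10, 3, 5]
r3 m[wind→φ4] = [5, 1, 2]
r3 m[slip→φ0] = [13, 17, 7]
r3 m[slip→φ1] = [13, 18, 6]
r3 m[slip→φ2] = [5, 10, 6]
r3 m[slip→φ5] = [11, 9, 2]
r3 m[wet→φ1] = [3, 3, 8]
r3 m[wet→φ6] = [0, 1, 1]
r4 m[φ0→wind] = [12, 7, 8]
r4 m[φ0→slip] = [5, 5, 4]
r4 m[φ1→slip] = [9, 3, 4]
r4 m[φ1→wet] = [7, 11, 14]
r4 m[φ2→slip] = [9, 8, 1]
r4 m[φ3→wind] = [4, 1, 1]
r4 m[φ4→wind] = [9, 3, 4]
r4 m[φ5→slip] = [3, 9, 5]
r4 m[φ6→wet] = [3, 3, 8]
r4 m[wind→φ0] = [13, 4, 5]
r4 m[wind→φ3] = [21, 10, 12]
r4 m[wind→φ4] = [16, 8, 9]
r4 m[slip→φ0] = [21, 20, 10]
r4 m[slip→φ1] = [17, 22, 10]
r4 m[slip→φ2] = [17, 17, 13]
r4 m[slip→φ5] = [23, 16, 9]
r4 m[wet→φ1] = [3, 3, 8]
r4 m[wet→φ6] = [7, 11, 14]
r5 m[φ0→wind] = [15, 10, 11]
r5 m[φ0→slip] = [5, 5, 4]
r5 m[φ1→slip] = [9, 3, 4]
r5 m[φ1→wet] = [11, 15, 18]
r5 m[φ2→slip] = [9, 8, 1]
r5 m[φ3→wind] = [4, 1, 1]
r5 m[φ4→wind] = [9, 3, 4]
r5 m[φ5→slip] = [3, 9, 5]
r5 m[φ6→wet] = [3, 3, 8]
r5 m[wind→φ0] = [13, 4, 5]
r5 m[wind→φ3] = [21, 10, 12]
r5 m[wind→φ4] = [16, 8, 9]
r5 m[slip→φ0] = [21, 20, 10]
r5 m[slip→φ1] = [17, 22, 10]
r5 m[slip→φ2] = [17, 17, 13]
r5 m[slip→φ5] = [23, 16, 9]
r5 m[wet→φ1] = [3, 3, 8]
r5 m[wet→φ6] = [7, 11, 14]
r6 m[φ0→wind] = [15, 10, 11]
r6 m[φ0→slip] = [5, 5, 4]
r6 m[φ1→slip] = [9, 3, 4]
r6 m[φ1→wet] = [11, 15, 18]
r6 m[φ2→slip] = [9, 8, 1]
r6 m[φ3→wind] = [4, 1, 1]
r6 m[φ4→wind] = [9, 3, 4]
r6 m[φ5→slip] = [3, 9, 5]
r6 m[φ6→wet] = [3, 3, 8]
r6 m[wind→φ0] = [13, 4, 5]
r6 m[wind→φ3] = [24, 13, 15]
r6 m[wind→φ4] = [19, 11, 12]
r6 m[slip→φ0] = [21, 20, 10]
r6 m[slip→φ1] = [17, 22, 10]
r6 m[slip→φ2] = [17, 17, 13]
r6 m[slip→φ5] = [23, 16, 9]
r6 m[wet→φ1] = [3, 3, 8]
r6 m[wet→φ6] = [11, 15, 18]
r7 m[φ0→wind] = [15, 10, 11]
r7 m[φ0→slip] = [5, 5, 4]
r7 m[φ1→slip] = [9, 3, 4]
r7 m[φ1→wet] = [11, 15, 18]
r7 m[φ2→slip] = [9, 8, 1]
r7 m[φ3→wind] = [4, 1, 1]
r7 m[φ4→wind] = [9, 3, 4]
r7 m[φ5→slip] = [3, 9, 5]
r7 m[φ6→wet] = [3, 3, 8]
r7 m[wind→φ0] = [13, 4, 5]
r7 m[wind→φ3] = [24, 13, 15]
r7 m[wind→φ4] = [19, 11, 12]
r7 m[slip→φ0] = [21, 20, 10]
r7 m[slip→φ1] = [17, 22, 10]
r7 m[slip→φ2] = [17, 17, 13]
r7 m[slip→φ5] = [23, 16, 9]
r7 m[wet→φ1] = [3, 3, 8]
r7 m[wet→φ6] = [11, 15, 18]
fixed point reached at round 7
traceback from wind: (wind=1, slip=2, wet=0), score=14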